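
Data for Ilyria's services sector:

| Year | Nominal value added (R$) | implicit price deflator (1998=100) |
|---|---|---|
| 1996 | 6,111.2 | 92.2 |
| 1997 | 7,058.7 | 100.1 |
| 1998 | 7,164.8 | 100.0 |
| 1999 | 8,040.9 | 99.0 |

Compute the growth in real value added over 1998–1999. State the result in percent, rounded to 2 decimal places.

13.36%

Real value added 1998 = 7164.8/1.000 = 7164.80.
Real value added 1999 = 8040.9/0.990 = 8122.12.
Change = 8122.12/7164.80 − 1 = 0.1336.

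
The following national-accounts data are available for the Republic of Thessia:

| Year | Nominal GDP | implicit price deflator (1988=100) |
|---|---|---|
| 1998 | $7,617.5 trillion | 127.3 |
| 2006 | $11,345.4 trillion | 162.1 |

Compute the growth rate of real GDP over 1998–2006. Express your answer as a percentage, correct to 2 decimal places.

16.96%

Deflate each year: 1998 → 7617.5/1.273 = 5983.90; 2006 → 11345.4/1.621 = 6999.01.
So real GDP changed by 6999.01/5983.90 − 1 = 0.1696, i.e. 16.96%.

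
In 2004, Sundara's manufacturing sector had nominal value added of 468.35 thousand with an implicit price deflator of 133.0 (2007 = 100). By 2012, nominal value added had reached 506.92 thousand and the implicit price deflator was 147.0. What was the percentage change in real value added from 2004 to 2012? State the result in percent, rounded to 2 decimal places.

-2.07%

Real value added 2004 = 468.35 / 1.330 = 352.14.
Real value added 2012 = 506.92 / 1.470 = 344.84.
Real growth = 344.84 / 352.14 − 1 = -0.0207.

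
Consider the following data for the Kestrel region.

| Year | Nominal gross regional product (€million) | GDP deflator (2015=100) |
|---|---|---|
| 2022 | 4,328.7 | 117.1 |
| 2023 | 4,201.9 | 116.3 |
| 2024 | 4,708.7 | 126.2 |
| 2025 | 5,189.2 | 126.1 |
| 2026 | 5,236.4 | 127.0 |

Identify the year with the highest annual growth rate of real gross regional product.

2023: real = 4201.9/1.163 = 3612.98; growth vs 2022 (3696.58) = -2.26%.
2024: real = 4708.7/1.262 = 3731.14; growth vs 2023 (3612.98) = 3.27%.
2025: real = 5189.2/1.261 = 4115.15; growth vs 2024 (3731.14) = 10.29%.
2026: real = 5236.4/1.270 = 4123.15; growth vs 2025 (4115.15) = 0.19%.

2025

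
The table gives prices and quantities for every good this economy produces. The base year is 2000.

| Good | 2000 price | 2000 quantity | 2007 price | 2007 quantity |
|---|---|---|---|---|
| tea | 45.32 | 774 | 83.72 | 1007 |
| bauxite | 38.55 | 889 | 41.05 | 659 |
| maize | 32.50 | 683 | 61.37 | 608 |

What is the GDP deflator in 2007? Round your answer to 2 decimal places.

163.73

Nominal GDP 2007 = 83.72·1007 + 41.05·659 + 61.37·608 = 148670.95.
Real GDP 2007 (at 2000 prices) = 45.32·1007 + 38.55·659 + 32.50·608 = 90801.69.
Deflator = Nominal/Real × 100 = 148670.95/90801.69 × 100 = 163.731.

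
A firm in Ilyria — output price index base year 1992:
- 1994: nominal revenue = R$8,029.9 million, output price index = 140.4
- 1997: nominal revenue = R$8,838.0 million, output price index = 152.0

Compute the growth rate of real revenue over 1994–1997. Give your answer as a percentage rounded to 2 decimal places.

Deflate each year: 1994 → 8029.9/1.404 = 5719.30; 1997 → 8838.0/1.520 = 5814.47.
So real revenue changed by 5814.47/5719.30 − 1 = 0.0166, i.e. 1.66%.

1.66%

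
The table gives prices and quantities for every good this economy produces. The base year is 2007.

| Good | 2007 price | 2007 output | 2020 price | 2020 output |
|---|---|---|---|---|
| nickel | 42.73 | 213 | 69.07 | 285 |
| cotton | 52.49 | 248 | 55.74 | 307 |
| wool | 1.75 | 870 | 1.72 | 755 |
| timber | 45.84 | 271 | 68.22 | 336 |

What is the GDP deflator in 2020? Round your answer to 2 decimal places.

Nominal GDP 2020 = 69.07·285 + 55.74·307 + 1.72·755 + 68.22·336 = 61017.65.
Real GDP 2020 (at 2007 prices) = 42.73·285 + 52.49·307 + 1.75·755 + 45.84·336 = 45015.97.
Deflator = Nominal/Real × 100 = 61017.65/45015.97 × 100 = 135.547.

135.55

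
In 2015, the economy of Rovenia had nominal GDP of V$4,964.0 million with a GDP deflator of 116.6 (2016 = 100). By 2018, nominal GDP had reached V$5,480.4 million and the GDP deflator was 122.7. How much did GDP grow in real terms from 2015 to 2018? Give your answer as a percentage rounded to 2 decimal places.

4.91%

Real GDP 2015 = 4964.0 / 1.166 = 4257.29.
Real GDP 2018 = 5480.4 / 1.227 = 4466.50.
Real growth = 4466.50 / 4257.29 − 1 = 0.0491.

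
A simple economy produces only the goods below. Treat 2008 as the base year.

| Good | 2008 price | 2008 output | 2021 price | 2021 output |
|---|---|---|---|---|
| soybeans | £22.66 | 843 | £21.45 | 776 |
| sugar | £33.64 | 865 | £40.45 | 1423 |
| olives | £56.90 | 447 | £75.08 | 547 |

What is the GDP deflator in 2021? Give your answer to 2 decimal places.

Nominal GDP 2021 = 21.45·776 + 40.45·1423 + 75.08·547 = 115274.31.
Real GDP 2021 (at 2008 prices) = 22.66·776 + 33.64·1423 + 56.90·547 = 96578.18.
Deflator = Nominal/Real × 100 = 115274.31/96578.18 × 100 = 119.359.

119.36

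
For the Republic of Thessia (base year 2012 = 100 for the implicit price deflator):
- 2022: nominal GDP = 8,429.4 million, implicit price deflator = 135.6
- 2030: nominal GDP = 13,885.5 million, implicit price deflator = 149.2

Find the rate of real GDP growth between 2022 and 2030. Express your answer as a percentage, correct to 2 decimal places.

49.71%

Deflate each year: 2022 → 8429.4/1.356 = 6216.37; 2030 → 13885.5/1.492 = 9306.64.
So real GDP changed by 9306.64/6216.37 − 1 = 0.4971, i.e. 49.71%.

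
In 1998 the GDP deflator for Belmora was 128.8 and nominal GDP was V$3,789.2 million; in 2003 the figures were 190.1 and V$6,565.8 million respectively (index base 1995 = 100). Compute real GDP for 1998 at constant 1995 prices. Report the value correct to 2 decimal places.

Real GDP = Nominal / (GDP deflator/100) = 3789.2 / 1.288 = 2941.93.

V$2,941.93 million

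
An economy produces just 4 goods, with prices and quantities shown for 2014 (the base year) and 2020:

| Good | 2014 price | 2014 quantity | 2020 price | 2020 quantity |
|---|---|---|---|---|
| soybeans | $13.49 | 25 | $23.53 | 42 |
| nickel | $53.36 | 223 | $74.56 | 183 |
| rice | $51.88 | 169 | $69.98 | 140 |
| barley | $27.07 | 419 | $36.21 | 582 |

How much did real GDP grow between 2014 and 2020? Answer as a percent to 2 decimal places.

Real GDP 2014 = Nominal GDP 2014 = 13.49·25 + 53.36·223 + 51.88·169 + 27.07·419 = 32346.58.
Real GDP 2020 (at 2014 prices) = 13.49·42 + 53.36·183 + 51.88·140 + 27.07·582 = 33349.40.
Real growth = 33349.40/32346.58 − 1 = 0.0310.

3.10%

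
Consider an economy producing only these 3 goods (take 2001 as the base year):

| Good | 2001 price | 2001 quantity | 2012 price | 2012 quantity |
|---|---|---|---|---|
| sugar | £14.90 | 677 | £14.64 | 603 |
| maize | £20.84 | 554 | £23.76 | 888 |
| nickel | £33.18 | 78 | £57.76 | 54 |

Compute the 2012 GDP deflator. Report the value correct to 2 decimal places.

112.85

Nominal GDP 2012 = 14.64·603 + 23.76·888 + 57.76·54 = 33045.84.
Real GDP 2012 (at 2001 prices) = 14.90·603 + 20.84·888 + 33.18·54 = 29282.34.
Deflator = Nominal/Real × 100 = 33045.84/29282.34 × 100 = 112.852.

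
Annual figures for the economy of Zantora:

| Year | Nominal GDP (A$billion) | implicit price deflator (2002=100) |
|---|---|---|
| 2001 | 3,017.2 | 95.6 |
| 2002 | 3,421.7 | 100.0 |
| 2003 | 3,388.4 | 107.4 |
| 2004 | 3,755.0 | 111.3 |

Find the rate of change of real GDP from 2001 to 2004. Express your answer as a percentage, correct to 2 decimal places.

6.90%

Real GDP 2001 = 3017.2/0.956 = 3156.07.
Real GDP 2004 = 3755.0/1.113 = 3373.76.
Change = 3373.76/3156.07 − 1 = 0.0690.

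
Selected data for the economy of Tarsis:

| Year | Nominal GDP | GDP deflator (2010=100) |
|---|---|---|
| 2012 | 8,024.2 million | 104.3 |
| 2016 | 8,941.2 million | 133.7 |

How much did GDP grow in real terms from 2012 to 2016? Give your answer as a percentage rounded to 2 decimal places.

-13.07%

Real GDP 2012 = 8024.2 / 1.043 = 7693.38.
Real GDP 2016 = 8941.2 / 1.337 = 6687.51.
Real growth = 6687.51 / 7693.38 − 1 = -0.1307.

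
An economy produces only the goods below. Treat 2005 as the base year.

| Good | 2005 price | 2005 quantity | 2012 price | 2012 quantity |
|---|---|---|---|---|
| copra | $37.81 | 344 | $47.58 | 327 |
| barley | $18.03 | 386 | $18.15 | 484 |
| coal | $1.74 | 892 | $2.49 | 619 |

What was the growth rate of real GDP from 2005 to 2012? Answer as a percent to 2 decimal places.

Real GDP 2005 = Nominal GDP 2005 = 37.81·344 + 18.03·386 + 1.74·892 = 21518.30.
Real GDP 2012 (at 2005 prices) = 37.81·327 + 18.03·484 + 1.74·619 = 22167.45.
Real growth = 22167.45/21518.30 − 1 = 0.0302.

3.02%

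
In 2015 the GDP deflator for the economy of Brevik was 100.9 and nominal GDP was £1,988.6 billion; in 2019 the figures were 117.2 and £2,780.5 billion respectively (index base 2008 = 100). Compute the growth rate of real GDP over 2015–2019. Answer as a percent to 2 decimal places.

Deflate each year: 2015 → 1988.6/1.009 = 1970.86; 2019 → 2780.5/1.172 = 2372.44.
So real GDP changed by 2372.44/1970.86 − 1 = 0.2038, i.e. 20.38%.

20.38%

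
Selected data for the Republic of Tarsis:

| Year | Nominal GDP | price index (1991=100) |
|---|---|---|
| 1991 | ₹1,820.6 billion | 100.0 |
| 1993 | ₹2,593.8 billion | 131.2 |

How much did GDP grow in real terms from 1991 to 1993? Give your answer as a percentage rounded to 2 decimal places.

Real GDP 1991 = 1820.6 / 1.000 = 1820.60.
Real GDP 1993 = 2593.8 / 1.312 = 1976.98.
Real growth = 1976.98 / 1820.60 − 1 = 0.0859.

8.59%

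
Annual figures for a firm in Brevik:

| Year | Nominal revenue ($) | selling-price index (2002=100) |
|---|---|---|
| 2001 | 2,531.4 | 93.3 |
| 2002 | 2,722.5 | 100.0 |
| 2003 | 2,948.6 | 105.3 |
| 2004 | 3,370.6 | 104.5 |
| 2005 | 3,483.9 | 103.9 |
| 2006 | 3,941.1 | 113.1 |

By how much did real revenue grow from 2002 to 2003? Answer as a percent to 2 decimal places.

Real revenue 2002 = 2722.5/1.000 = 2722.50.
Real revenue 2003 = 2948.6/1.053 = 2800.19.
Change = 2800.19/2722.50 − 1 = 0.0285.

2.85%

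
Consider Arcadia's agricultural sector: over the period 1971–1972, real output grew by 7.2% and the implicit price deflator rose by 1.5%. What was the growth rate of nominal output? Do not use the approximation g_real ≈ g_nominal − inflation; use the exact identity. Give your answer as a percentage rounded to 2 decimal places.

8.81%

(1 + g_nom) = (1 + g_real)(1 + π) = 1.0720 × 1.0150 = 1.08808.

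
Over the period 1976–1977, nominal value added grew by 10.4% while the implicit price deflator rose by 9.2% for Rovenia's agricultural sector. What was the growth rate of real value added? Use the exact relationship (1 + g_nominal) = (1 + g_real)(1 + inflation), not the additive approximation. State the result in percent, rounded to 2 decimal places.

(1 + g_nom) = (1 + g_real)(1 + π), so g_real = 1.1040 / 1.0920 − 1 = 0.01099.

1.10%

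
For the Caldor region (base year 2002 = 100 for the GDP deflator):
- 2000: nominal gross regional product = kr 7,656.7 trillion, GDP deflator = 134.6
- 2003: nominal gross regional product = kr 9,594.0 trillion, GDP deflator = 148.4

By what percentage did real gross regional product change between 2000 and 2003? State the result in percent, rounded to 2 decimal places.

13.65%

Real gross regional product 2000 = 7656.7 / 1.346 = 5688.48.
Real gross regional product 2003 = 9594.0 / 1.484 = 6464.96.
Real growth = 6464.96 / 5688.48 − 1 = 0.1365.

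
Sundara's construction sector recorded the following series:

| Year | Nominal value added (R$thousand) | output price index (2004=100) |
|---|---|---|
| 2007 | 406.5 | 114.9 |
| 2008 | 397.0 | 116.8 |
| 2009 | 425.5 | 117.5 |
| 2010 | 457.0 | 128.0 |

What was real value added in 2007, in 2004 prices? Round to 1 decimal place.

R$353.8 thousand

Real value added 2007 = 406.5 / 1.149 = 353.79.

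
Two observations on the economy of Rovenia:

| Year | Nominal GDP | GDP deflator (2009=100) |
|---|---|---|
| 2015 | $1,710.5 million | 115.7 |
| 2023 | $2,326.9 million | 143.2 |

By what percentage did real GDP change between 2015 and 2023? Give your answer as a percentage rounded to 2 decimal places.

9.91%

Real GDP 2015 = 1710.5 / 1.157 = 1478.39.
Real GDP 2023 = 2326.9 / 1.432 = 1624.93.
Real growth = 1624.93 / 1478.39 − 1 = 0.0991.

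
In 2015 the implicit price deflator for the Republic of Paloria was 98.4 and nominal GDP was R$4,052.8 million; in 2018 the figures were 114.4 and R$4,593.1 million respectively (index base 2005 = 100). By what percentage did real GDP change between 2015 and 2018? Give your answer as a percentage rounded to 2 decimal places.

Deflate each year: 2015 → 4052.8/0.984 = 4118.70; 2018 → 4593.1/1.144 = 4014.95.
So real GDP changed by 4014.95/4118.70 − 1 = -0.0252, i.e. -2.52%.

-2.52%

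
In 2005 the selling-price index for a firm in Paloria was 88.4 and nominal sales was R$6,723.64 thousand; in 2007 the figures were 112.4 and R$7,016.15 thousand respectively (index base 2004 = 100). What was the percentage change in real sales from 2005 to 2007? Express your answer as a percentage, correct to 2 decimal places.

Deflate each year: 2005 → 6723.64/0.884 = 7605.93; 2007 → 7016.15/1.124 = 6242.13.
So real sales changed by 6242.13/7605.93 − 1 = -0.1793, i.e. -17.93%.

-17.93%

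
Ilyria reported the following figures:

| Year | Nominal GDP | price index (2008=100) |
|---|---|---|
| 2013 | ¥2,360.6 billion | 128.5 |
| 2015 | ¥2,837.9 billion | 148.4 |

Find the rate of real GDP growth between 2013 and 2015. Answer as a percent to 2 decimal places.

4.10%

Real GDP 2013 = 2360.6 / 1.285 = 1837.04.
Real GDP 2015 = 2837.9 / 1.484 = 1912.33.
Real growth = 1912.33 / 1837.04 − 1 = 0.0410.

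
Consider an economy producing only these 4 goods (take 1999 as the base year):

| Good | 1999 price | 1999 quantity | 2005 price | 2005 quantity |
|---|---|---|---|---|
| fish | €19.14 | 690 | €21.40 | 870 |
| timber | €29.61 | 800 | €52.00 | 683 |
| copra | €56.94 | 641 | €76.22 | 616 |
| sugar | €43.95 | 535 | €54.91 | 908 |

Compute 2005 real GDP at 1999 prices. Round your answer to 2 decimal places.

Real GDP 2005 = Σ (p_1999 × q_2005) = 19.14·870 + 29.61·683 + 56.94·616 + 43.95·908 = 111857.07.

€111857.07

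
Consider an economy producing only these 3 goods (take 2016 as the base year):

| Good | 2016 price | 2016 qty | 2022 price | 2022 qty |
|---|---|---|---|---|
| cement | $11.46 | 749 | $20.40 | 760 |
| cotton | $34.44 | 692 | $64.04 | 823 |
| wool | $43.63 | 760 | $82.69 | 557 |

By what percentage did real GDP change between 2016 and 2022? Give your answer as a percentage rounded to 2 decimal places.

-6.43%

Real GDP 2016 = Nominal GDP 2016 = 11.46·749 + 34.44·692 + 43.63·760 = 65574.82.
Real GDP 2022 (at 2016 prices) = 11.46·760 + 34.44·823 + 43.63·557 = 61355.63.
Real growth = 61355.63/65574.82 − 1 = -0.0643.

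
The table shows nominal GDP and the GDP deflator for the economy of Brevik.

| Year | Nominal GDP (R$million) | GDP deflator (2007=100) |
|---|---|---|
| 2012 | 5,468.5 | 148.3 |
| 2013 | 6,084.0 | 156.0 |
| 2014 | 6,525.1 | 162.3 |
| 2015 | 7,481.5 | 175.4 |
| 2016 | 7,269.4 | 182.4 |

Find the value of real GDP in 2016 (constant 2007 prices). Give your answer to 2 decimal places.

R$3,985.42 million

Real GDP 2016 = 7269.4 / 1.824 = 3985.42.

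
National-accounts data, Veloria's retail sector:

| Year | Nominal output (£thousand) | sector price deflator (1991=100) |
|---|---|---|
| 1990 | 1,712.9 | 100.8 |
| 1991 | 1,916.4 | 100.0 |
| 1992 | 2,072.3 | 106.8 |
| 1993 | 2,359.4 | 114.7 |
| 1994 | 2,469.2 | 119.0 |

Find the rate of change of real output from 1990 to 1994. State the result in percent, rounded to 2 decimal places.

Real output 1990 = 1712.9/1.008 = 1699.31.
Real output 1994 = 2469.2/1.190 = 2074.96.
Change = 2074.96/1699.31 − 1 = 0.2211.

22.11%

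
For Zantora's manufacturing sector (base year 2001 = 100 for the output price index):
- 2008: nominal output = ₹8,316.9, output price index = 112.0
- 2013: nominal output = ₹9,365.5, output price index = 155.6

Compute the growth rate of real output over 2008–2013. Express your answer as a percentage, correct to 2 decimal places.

-18.95%

Deflate each year: 2008 → 8316.9/1.120 = 7425.80; 2013 → 9365.5/1.556 = 6018.96.
So real output changed by 6018.96/7425.80 − 1 = -0.1895, i.e. -18.95%.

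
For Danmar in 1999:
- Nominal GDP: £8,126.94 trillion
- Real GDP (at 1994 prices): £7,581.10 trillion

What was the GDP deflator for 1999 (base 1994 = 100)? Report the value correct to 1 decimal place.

107.2

GDP deflator = (Nominal / Real) × 100 = 8126.94 / 7581.10 × 100 = 107.20.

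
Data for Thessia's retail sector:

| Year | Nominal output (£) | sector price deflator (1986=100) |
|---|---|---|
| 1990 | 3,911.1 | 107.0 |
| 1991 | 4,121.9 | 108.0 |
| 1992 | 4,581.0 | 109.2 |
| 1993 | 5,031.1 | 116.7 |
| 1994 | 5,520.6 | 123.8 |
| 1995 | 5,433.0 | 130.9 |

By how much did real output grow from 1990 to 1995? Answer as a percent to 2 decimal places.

13.55%

Real output 1990 = 3911.1/1.070 = 3655.23.
Real output 1995 = 5433.0/1.309 = 4150.50.
Change = 4150.50/3655.23 − 1 = 0.1355.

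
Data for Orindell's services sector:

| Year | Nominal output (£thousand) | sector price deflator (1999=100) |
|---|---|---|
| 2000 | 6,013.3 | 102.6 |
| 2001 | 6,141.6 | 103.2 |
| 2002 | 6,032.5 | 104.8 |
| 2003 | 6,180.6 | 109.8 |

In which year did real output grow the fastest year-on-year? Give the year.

2001: real = 6141.6/1.032 = 5951.16; growth vs 2000 (5860.92) = 1.54%.
2002: real = 6032.5/1.048 = 5756.20; growth vs 2001 (5951.16) = -3.28%.
2003: real = 6180.6/1.098 = 5628.96; growth vs 2002 (5756.20) = -2.21%.

2001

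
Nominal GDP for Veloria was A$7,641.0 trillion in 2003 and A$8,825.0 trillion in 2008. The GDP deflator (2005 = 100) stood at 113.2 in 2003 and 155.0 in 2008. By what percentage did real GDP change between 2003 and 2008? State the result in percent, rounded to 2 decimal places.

Real GDP 2003 = 7641.0 / 1.132 = 6750.00.
Real GDP 2008 = 8825.0 / 1.550 = 5693.55.
Real growth = 5693.55 / 6750.00 − 1 = -0.1565.

-15.65%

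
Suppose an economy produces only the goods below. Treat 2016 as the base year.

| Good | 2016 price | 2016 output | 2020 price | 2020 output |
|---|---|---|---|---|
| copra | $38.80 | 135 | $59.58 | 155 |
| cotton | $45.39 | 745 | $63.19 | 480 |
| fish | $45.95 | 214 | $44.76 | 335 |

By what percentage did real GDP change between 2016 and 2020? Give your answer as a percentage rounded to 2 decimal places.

-11.64%

Real GDP 2016 = Nominal GDP 2016 = 38.80·135 + 45.39·745 + 45.95·214 = 48886.85.
Real GDP 2020 (at 2016 prices) = 38.80·155 + 45.39·480 + 45.95·335 = 43194.45.
Real growth = 43194.45/48886.85 − 1 = -0.1164.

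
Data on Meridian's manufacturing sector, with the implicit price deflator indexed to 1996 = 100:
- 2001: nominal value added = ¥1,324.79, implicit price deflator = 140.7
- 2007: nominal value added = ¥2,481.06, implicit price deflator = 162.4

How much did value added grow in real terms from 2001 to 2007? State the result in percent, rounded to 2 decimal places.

62.26%

Deflate each year: 2001 → 1324.79/1.407 = 941.57; 2007 → 2481.06/1.624 = 1527.75.
So real value added changed by 1527.75/941.57 − 1 = 0.6226, i.e. 62.26%.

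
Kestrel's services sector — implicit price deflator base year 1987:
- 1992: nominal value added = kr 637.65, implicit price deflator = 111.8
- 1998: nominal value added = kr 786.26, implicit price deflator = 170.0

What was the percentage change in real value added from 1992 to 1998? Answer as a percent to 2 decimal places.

Deflate each year: 1992 → 637.65/1.118 = 570.35; 1998 → 786.26/1.700 = 462.51.
So real value added changed by 462.51/570.35 − 1 = -0.1891, i.e. -18.91%.

-18.91%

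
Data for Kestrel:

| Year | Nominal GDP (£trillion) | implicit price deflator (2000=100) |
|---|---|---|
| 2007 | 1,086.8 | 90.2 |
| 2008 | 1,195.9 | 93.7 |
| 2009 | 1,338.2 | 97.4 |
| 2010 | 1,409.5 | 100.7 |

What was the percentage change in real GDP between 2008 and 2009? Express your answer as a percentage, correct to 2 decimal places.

Real GDP 2008 = 1195.9/0.937 = 1276.31.
Real GDP 2009 = 1338.2/0.974 = 1373.92.
Change = 1373.92/1276.31 − 1 = 0.0765.

7.65%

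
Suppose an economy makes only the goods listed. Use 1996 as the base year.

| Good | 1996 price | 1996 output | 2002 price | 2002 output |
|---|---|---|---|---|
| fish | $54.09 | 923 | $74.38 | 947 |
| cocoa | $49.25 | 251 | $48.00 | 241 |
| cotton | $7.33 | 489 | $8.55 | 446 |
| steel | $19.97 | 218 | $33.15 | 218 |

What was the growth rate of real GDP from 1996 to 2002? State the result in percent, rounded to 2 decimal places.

Real GDP 1996 = Nominal GDP 1996 = 54.09·923 + 49.25·251 + 7.33·489 + 19.97·218 = 70224.65.
Real GDP 2002 (at 1996 prices) = 54.09·947 + 49.25·241 + 7.33·446 + 19.97·218 = 70715.12.
Real growth = 70715.12/70224.65 − 1 = 0.0070.

0.70%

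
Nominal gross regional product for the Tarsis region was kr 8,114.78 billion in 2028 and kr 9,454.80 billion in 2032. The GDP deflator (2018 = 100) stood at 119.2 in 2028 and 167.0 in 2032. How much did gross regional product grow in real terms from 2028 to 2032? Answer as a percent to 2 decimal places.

Deflate each year: 2028 → 8114.78/1.192 = 6807.70; 2032 → 9454.80/1.670 = 5661.56.
So real gross regional product changed by 5661.56/6807.70 − 1 = -0.1684, i.e. -16.84%.

-16.84%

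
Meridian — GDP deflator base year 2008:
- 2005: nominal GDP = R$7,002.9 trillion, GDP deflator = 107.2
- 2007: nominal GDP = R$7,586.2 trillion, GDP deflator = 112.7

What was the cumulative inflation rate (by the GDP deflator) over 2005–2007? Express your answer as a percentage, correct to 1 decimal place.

5.1%

Price-level change = 112.7 / 107.2 − 1 = 0.0513.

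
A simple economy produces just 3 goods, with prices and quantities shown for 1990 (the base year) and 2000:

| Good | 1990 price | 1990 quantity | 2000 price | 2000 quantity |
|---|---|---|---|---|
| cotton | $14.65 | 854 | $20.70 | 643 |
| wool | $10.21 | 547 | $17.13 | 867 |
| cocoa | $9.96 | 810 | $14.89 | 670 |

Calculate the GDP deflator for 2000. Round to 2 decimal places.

152.89

Nominal GDP 2000 = 20.70·643 + 17.13·867 + 14.89·670 = 38138.11.
Real GDP 2000 (at 1990 prices) = 14.65·643 + 10.21·867 + 9.96·670 = 24945.22.
Deflator = Nominal/Real × 100 = 38138.11/24945.22 × 100 = 152.887.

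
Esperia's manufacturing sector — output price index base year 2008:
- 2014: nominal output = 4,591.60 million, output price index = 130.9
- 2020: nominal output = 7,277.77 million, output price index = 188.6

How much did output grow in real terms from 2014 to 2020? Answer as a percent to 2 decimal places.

10.01%

Deflate each year: 2014 → 4591.60/1.309 = 3507.72; 2020 → 7277.77/1.886 = 3858.84.
So real output changed by 3858.84/3507.72 − 1 = 0.1001, i.e. 10.01%.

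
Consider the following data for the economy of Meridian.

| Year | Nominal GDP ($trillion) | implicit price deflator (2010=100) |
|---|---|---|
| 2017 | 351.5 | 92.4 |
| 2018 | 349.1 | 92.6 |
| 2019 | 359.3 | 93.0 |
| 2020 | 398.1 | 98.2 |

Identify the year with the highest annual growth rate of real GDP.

2020

2018: real = 349.1/0.926 = 377.00; growth vs 2017 (380.41) = -0.90%.
2019: real = 359.3/0.930 = 386.34; growth vs 2018 (377.00) = 2.48%.
2020: real = 398.1/0.982 = 405.40; growth vs 2019 (386.34) = 4.93%.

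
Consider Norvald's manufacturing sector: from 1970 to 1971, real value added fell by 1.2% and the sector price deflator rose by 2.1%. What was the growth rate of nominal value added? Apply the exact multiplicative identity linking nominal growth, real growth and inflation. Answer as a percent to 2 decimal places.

(1 + g_nom) = (1 + g_real)(1 + π) = 0.9880 × 1.0210 = 1.00875.

0.87%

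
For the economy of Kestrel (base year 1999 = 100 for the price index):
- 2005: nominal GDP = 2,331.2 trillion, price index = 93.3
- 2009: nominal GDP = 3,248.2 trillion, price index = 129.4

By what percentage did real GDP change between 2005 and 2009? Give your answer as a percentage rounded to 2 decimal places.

0.46%

Real GDP 2005 = 2331.2 / 0.933 = 2498.61.
Real GDP 2009 = 3248.2 / 1.294 = 2510.20.
Real growth = 2510.20 / 2498.61 − 1 = 0.0046.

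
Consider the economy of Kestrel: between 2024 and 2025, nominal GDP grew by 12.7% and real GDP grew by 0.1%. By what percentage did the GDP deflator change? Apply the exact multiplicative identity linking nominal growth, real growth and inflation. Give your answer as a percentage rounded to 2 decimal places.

12.59%

(1 + g_nom) = (1 + g_real)(1 + π), so π = 1.1270 / 1.0010 − 1 = 0.12587.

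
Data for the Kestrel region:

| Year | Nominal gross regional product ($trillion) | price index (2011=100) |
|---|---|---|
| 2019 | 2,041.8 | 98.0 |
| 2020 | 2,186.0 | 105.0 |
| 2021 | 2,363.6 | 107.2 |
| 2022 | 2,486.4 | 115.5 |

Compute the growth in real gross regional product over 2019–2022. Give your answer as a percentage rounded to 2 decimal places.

Real gross regional product 2019 = 2041.8/0.980 = 2083.47.
Real gross regional product 2022 = 2486.4/1.155 = 2152.73.
Change = 2152.73/2083.47 − 1 = 0.0332.

3.32%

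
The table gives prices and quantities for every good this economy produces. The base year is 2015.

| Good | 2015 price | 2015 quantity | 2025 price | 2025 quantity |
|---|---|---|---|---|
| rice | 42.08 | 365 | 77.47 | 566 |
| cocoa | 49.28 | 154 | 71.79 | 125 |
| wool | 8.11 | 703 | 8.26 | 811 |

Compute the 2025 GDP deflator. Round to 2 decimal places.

162.83

Nominal GDP 2025 = 77.47·566 + 71.79·125 + 8.26·811 = 59520.63.
Real GDP 2025 (at 2015 prices) = 42.08·566 + 49.28·125 + 8.11·811 = 36554.49.
Deflator = Nominal/Real × 100 = 59520.63/36554.49 × 100 = 162.827.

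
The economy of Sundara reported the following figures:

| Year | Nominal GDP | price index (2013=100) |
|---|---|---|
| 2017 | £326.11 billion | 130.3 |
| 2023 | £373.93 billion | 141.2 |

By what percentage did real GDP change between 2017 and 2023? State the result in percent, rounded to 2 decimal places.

5.81%

Real GDP 2017 = 326.11 / 1.303 = 250.28.
Real GDP 2023 = 373.93 / 1.412 = 264.82.
Real growth = 264.82 / 250.28 − 1 = 0.0581.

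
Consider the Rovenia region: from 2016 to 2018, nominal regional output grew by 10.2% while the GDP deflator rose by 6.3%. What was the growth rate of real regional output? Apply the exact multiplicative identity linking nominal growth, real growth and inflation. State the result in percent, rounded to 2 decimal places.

(1 + g_nom) = (1 + g_real)(1 + π), so g_real = 1.1020 / 1.0630 − 1 = 0.03669.

3.67%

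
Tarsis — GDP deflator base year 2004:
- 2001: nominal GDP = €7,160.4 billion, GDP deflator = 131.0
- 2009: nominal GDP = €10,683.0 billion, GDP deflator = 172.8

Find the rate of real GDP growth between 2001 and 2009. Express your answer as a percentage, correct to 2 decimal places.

13.11%

Deflate each year: 2001 → 7160.4/1.310 = 5465.95; 2009 → 10683.0/1.728 = 6182.29.
So real GDP changed by 6182.29/5465.95 − 1 = 0.1311, i.e. 13.11%.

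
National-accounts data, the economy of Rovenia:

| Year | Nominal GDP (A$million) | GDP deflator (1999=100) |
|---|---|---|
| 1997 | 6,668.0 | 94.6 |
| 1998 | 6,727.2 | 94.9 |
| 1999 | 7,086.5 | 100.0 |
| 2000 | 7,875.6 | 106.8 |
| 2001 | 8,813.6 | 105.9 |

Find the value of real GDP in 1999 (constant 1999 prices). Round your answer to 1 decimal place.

A$7,086.5 million

Real GDP 1999 = 7086.5 / 1.000 = 7086.50.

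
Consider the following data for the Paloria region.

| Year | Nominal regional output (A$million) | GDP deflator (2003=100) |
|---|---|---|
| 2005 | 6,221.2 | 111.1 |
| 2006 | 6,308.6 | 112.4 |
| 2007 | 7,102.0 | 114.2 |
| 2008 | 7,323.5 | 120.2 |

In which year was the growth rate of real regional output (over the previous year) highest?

2007

2006: real = 6308.6/1.124 = 5612.63; growth vs 2005 (5599.64) = 0.23%.
2007: real = 7102.0/1.142 = 6218.91; growth vs 2006 (5612.63) = 10.80%.
2008: real = 7323.5/1.202 = 6092.76; growth vs 2007 (6218.91) = -2.03%.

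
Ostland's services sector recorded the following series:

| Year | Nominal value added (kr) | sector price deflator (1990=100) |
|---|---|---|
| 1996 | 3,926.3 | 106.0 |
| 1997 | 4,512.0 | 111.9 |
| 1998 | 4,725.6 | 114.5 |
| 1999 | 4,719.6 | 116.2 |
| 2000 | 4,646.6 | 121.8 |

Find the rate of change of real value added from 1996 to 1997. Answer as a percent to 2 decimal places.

8.86%

Real value added 1996 = 3926.3/1.060 = 3704.06.
Real value added 1997 = 4512.0/1.119 = 4032.17.
Change = 4032.17/3704.06 − 1 = 0.0886.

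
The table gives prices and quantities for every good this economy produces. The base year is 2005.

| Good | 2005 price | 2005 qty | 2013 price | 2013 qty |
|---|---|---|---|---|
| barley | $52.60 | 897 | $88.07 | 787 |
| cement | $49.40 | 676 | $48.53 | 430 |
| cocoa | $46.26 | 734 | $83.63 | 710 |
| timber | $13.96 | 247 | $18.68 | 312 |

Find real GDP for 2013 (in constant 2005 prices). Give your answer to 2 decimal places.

Real GDP 2013 = Σ (p_2005 × q_2013) = 52.60·787 + 49.40·430 + 46.26·710 + 13.96·312 = 99838.32.

$99838.32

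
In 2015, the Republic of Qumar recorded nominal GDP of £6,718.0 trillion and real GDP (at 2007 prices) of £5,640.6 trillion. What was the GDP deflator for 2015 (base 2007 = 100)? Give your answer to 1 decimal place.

119.1

GDP deflator = (Nominal / Real) × 100 = 6718.0 / 5640.6 × 100 = 119.10.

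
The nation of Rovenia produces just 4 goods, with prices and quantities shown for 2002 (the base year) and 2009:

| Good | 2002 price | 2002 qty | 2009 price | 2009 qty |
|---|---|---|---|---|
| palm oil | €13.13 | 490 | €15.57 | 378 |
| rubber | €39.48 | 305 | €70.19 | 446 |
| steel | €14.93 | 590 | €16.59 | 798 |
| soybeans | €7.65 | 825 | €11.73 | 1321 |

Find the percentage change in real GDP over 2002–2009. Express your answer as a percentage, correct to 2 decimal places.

32.73%

Real GDP 2002 = Nominal GDP 2002 = 13.13·490 + 39.48·305 + 14.93·590 + 7.65·825 = 33595.05.
Real GDP 2009 (at 2002 prices) = 13.13·378 + 39.48·446 + 14.93·798 + 7.65·1321 = 44591.01.
Real growth = 44591.01/33595.05 − 1 = 0.3273.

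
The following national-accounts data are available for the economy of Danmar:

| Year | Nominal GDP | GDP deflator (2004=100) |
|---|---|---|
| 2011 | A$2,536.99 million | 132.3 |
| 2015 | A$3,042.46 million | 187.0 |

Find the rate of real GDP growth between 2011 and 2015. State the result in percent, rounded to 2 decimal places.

Real GDP 2011 = 2536.99 / 1.323 = 1917.60.
Real GDP 2015 = 3042.46 / 1.870 = 1626.98.
Real growth = 1626.98 / 1917.60 − 1 = -0.1516.

-15.16%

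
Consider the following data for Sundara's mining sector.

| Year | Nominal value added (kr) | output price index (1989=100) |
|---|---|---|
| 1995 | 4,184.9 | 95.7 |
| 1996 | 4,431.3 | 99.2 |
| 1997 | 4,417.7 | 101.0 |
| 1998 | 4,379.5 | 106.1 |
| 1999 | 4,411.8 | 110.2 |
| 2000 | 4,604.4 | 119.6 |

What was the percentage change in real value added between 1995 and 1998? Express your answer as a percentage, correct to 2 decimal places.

-5.61%

Real value added 1995 = 4184.9/0.957 = 4372.94.
Real value added 1998 = 4379.5/1.061 = 4127.71.
Change = 4127.71/4372.94 − 1 = -0.0561.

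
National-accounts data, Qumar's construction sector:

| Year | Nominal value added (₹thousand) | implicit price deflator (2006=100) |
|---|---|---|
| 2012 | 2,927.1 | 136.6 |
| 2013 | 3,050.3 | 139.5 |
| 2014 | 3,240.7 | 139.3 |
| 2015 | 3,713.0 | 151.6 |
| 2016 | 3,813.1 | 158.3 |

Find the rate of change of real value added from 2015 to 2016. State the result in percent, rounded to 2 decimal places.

-1.65%

Real value added 2015 = 3713.0/1.516 = 2449.21.
Real value added 2016 = 3813.1/1.583 = 2408.78.
Change = 2408.78/2449.21 − 1 = -0.0165.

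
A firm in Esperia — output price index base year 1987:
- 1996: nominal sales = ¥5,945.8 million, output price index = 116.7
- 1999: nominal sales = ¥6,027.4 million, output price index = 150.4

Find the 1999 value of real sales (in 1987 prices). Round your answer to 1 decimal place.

Real sales = Nominal / (output price index/100) = 6027.4 / 1.504 = 4007.58.

¥4,007.6 million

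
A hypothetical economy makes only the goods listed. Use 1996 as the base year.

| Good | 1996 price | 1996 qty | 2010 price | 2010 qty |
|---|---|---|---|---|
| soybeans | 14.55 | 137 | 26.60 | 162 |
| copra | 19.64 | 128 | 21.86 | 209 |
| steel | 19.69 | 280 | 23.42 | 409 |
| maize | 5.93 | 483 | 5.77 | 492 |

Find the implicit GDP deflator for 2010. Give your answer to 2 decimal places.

Nominal GDP 2010 = 26.60·162 + 21.86·209 + 23.42·409 + 5.77·492 = 21295.56.
Real GDP 2010 (at 1996 prices) = 14.55·162 + 19.64·209 + 19.69·409 + 5.93·492 = 17432.63.
Deflator = Nominal/Real × 100 = 21295.56/17432.63 × 100 = 122.159.

122.16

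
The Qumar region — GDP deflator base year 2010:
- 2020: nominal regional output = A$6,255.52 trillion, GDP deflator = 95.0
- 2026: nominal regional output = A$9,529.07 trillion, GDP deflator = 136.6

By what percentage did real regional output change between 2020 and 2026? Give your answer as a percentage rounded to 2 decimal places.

Deflate each year: 2020 → 6255.52/0.950 = 6584.76; 2026 → 9529.07/1.366 = 6975.89.
So real regional output changed by 6975.89/6584.76 − 1 = 0.0594, i.e. 5.94%.

5.94%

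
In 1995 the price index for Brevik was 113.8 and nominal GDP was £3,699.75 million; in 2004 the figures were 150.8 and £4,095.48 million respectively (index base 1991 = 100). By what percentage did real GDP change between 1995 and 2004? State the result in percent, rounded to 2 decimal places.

Real GDP 1995 = 3699.75 / 1.138 = 3251.10.
Real GDP 2004 = 4095.48 / 1.508 = 2715.84.
Real growth = 2715.84 / 3251.10 − 1 = -0.1646.

-16.46%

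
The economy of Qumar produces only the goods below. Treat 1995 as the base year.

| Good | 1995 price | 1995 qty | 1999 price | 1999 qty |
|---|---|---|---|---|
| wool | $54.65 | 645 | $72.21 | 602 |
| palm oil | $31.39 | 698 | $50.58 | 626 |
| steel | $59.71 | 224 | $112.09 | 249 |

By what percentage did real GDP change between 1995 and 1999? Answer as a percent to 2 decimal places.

-4.42%

Real GDP 1995 = Nominal GDP 1995 = 54.65·645 + 31.39·698 + 59.71·224 = 70534.51.
Real GDP 1999 (at 1995 prices) = 54.65·602 + 31.39·626 + 59.71·249 = 67417.23.
Real growth = 67417.23/70534.51 − 1 = -0.0442.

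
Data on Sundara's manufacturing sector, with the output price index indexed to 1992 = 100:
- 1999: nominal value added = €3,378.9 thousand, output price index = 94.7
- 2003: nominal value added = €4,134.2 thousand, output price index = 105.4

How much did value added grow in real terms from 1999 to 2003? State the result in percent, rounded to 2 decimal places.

9.93%

Deflate each year: 1999 → 3378.9/0.947 = 3568.00; 2003 → 4134.2/1.054 = 3922.39.
So real value added changed by 3922.39/3568.00 − 1 = 0.0993, i.e. 9.93%.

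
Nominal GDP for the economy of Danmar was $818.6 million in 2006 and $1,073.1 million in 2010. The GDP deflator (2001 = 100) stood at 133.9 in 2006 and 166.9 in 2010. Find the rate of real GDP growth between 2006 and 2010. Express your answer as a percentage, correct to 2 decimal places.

5.17%

Real GDP 2006 = 818.6 / 1.339 = 611.35.
Real GDP 2010 = 1073.1 / 1.669 = 642.96.
Real growth = 642.96 / 611.35 − 1 = 0.0517.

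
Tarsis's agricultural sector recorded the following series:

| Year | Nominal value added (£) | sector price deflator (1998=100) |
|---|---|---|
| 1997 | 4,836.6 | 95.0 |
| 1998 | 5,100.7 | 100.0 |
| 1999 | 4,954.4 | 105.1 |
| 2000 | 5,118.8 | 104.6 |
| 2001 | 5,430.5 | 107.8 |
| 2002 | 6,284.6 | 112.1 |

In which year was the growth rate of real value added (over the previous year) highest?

1998: real = 5100.7/1.000 = 5100.70; growth vs 1997 (5091.16) = 0.19%.
1999: real = 4954.4/1.051 = 4713.99; growth vs 1998 (5100.70) = -7.58%.
2000: real = 5118.8/1.046 = 4893.69; growth vs 1999 (4713.99) = 3.81%.
2001: real = 5430.5/1.078 = 5037.57; growth vs 2000 (4893.69) = 2.94%.
2002: real = 6284.6/1.121 = 5606.24; growth vs 2001 (5037.57) = 11.29%.

2002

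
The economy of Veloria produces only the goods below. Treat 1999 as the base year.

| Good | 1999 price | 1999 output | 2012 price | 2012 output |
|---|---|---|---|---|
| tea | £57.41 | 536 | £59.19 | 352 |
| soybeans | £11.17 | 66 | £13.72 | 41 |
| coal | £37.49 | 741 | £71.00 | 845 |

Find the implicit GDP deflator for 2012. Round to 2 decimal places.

Nominal GDP 2012 = 59.19·352 + 13.72·41 + 71.00·845 = 81392.40.
Real GDP 2012 (at 1999 prices) = 57.41·352 + 11.17·41 + 37.49·845 = 52345.34.
Deflator = Nominal/Real × 100 = 81392.40/52345.34 × 100 = 155.491.

155.49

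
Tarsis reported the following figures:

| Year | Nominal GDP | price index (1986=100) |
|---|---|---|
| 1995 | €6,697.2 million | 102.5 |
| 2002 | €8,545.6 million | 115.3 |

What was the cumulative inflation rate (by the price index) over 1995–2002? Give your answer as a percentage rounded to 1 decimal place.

Price-level change = 115.3 / 102.5 − 1 = 0.1249.

12.5%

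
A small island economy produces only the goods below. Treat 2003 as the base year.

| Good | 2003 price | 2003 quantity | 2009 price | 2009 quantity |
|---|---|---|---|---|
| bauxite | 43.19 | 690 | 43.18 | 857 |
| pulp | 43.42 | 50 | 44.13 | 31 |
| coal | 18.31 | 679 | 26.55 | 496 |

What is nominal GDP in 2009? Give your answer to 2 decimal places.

51542.09

Nominal GDP 2009 = Σ (p_2009 × q_2009) = 43.18·857 + 44.13·31 + 26.55·496 = 51542.09.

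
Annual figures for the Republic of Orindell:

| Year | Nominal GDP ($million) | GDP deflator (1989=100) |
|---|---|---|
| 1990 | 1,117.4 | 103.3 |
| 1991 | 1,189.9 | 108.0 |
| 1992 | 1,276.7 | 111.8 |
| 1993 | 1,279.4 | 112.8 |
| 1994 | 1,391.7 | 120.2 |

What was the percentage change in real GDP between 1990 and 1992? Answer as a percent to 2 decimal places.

5.57%

Real GDP 1990 = 1117.4/1.033 = 1081.70.
Real GDP 1992 = 1276.7/1.118 = 1141.95.
Change = 1141.95/1081.70 − 1 = 0.0557.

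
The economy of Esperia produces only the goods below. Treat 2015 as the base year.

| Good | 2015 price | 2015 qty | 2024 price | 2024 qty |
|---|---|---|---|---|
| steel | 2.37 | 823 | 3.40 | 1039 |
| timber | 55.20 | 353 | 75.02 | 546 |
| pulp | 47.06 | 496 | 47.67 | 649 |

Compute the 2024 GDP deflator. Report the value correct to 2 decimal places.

119.46

Nominal GDP 2024 = 3.40·1039 + 75.02·546 + 47.67·649 = 75431.35.
Real GDP 2024 (at 2015 prices) = 2.37·1039 + 55.20·546 + 47.06·649 = 63143.57.
Deflator = Nominal/Real × 100 = 75431.35/63143.57 × 100 = 119.460.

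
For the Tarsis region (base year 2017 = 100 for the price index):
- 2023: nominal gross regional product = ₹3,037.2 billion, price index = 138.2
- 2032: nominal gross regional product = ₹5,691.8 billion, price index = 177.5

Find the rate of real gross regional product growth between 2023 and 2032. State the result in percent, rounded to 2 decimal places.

Real gross regional product 2023 = 3037.2 / 1.382 = 2197.68.
Real gross regional product 2032 = 5691.8 / 1.775 = 3206.65.
Real growth = 3206.65 / 2197.68 − 1 = 0.4591.

45.91%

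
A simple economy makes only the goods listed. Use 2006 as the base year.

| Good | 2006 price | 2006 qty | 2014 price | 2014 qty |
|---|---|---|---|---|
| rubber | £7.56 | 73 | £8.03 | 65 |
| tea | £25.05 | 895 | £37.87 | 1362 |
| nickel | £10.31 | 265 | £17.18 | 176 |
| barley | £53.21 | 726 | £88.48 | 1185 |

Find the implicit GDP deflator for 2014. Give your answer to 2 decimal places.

Nominal GDP 2014 = 8.03·65 + 37.87·1362 + 17.18·176 + 88.48·1185 = 159973.37.
Real GDP 2014 (at 2006 prices) = 7.56·65 + 25.05·1362 + 10.31·176 + 53.21·1185 = 99477.91.
Deflator = Nominal/Real × 100 = 159973.37/99477.91 × 100 = 160.813.

160.81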